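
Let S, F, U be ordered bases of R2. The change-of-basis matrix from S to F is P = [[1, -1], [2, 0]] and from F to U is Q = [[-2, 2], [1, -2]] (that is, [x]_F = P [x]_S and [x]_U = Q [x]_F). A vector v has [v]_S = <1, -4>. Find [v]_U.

Apply P to get F-coordinates <5, 2>, then Q to get U-coordinates.
The result is [v]_U = <-6, 1>.

<-6, 1>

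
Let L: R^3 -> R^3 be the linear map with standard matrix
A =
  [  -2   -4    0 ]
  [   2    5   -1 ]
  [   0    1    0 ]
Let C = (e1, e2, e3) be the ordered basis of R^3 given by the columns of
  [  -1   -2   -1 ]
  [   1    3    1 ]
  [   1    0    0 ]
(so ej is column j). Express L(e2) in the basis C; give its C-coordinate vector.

[3, 3, -1]

Compute L(e2) = A e2 = [-8, 11, 3] in standard coordinates.
Then write this in C-coordinates: solve for y in y_1 e1 + ... + y_3 e3 = [-8, 11, 3].
This gives y = [3, 3, -1], which is column 2 of [L]_C.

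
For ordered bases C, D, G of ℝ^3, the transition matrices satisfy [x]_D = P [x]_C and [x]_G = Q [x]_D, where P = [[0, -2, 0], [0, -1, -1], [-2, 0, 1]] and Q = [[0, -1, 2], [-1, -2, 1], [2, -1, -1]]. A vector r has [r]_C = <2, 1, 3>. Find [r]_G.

<2, 9, 1>

First [r]_D = P [r]_C = <-2, -4, -1>.
Then [r]_G = Q [r]_D = <2, 9, 1>.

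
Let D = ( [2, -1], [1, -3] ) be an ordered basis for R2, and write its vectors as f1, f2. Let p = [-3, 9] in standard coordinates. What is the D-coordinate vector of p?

[p]_D is the unique c with M c = p, where M has columns f1, f2.
System: 2c_1 + c_2 = -3, -c_1 - 3c_2 = 9; solving gives c_1 = 0, c_2 = -3.
Check: 0·f1 - 3f2 = [-3, 9].

[0, -3]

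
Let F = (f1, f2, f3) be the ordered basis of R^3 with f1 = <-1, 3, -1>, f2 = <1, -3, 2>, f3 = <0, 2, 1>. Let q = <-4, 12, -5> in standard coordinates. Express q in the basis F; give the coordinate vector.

<3, -1, 0>

[q]_F is the unique c with M c = q, where M has columns f1, ..., f3.
Solving this 3x3 system gives c = (3, -1, 0).
Check: 3f1 - f2 + 0·f3 = <-4, 12, -5>.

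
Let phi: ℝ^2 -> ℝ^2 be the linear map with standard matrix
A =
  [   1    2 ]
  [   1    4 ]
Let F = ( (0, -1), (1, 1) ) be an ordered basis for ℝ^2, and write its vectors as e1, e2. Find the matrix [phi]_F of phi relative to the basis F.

Let P have columns e1, e2. Then [phi]_F = P^(-1) A P.
Here det P = 1, so P^(-1) is integer; computing A P first and then P^(-1)(A P) gives [[2, -2], [-2, 3]].

[[2, -2], [-2, 3]]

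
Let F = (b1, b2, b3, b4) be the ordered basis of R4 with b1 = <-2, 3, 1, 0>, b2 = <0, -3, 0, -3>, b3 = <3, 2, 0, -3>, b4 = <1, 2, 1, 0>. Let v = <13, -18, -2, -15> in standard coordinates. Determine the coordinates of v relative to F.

<-4, 4, 1, 2>

Write v = c_1 b1 + ... + c_4 b4 and solve for the c_i.
Solving this 4x4 system gives c = (-4, 4, 1, 2).
Check: -4b1 + 4b2 + b3 + 2b4 = <13, -18, -2, -15>.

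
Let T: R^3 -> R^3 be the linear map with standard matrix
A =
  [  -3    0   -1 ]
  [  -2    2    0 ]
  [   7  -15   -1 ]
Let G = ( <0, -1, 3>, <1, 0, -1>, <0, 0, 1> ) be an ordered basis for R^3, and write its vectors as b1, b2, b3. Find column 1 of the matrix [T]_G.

<2, -3, 3>

Column 1 of [T]_G is the G-coordinate vector of T(b1).
In standard coordinates T(b1) = A b1 = <-3, -2, 12>.
Converting to G: <-3, -2, 12> = 2b1 - 3b2 + 3b3, so the coordinate vector is <2, -3, 3>.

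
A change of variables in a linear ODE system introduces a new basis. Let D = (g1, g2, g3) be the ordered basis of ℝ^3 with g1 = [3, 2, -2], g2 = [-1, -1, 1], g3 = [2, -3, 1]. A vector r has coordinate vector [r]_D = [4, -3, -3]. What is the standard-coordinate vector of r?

[9, 20, -14]

r = M [r]_D, where M has columns g1, ..., g3.
Carrying out the matrix-vector product, r = [9, 20, -14].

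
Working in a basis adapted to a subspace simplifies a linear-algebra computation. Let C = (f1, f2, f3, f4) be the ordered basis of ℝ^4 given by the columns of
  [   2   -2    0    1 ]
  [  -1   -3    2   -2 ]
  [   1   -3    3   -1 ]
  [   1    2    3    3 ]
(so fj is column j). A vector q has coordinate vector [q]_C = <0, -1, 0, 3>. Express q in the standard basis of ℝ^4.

By definition q = 0·f1 - f2 + 0·f3 + 3f4.
Summing componentwise gives <5, -3, 0, 7>.

<5, -3, 0, 7>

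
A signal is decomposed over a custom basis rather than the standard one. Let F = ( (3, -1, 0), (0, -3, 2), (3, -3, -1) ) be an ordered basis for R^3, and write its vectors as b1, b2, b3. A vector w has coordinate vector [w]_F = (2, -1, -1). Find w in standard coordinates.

(3, 4, -1)

w = M [w]_F, where M has columns b1, ..., b3.
Carrying out the matrix-vector product, w = (3, 4, -1).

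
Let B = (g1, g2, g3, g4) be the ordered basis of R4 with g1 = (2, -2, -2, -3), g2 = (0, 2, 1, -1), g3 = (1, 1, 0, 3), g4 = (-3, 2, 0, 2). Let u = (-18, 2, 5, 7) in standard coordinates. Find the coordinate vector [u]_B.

(-4, -3, -4, 2)

Write u = c_1 g1 + ... + c_4 g4 and solve for the c_i.
Solving this 4x4 system gives c = (-4, -3, -4, 2).
Check: -4g1 - 3g2 - 4g3 + 2g4 = (-18, 2, 5, 7).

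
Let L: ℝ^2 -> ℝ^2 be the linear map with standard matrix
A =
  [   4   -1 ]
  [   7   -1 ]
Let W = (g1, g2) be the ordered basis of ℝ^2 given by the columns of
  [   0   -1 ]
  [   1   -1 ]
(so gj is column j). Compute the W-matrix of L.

[[0, -3], [1, 3]]

Let P have columns g1, g2. Then [L]_W = P^(-1) A P.
Here det P = 1, so P^(-1) is integer; computing A P first and then P^(-1)(A P) gives [[0, -3], [1, 3]].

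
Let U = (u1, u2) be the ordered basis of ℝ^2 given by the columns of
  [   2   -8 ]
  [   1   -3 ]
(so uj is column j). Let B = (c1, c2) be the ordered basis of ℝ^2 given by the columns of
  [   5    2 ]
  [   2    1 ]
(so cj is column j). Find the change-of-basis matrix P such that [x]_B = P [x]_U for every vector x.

Column j of P is [uj]_B, since P maps U-coordinates to B-coordinates.
Expressing u1 in B: u1 = 0·c1 + c2, so column 1 of P is <0, 1>.
Doing the same for each uj gives P = [[0, -2], [1, 1]].

[[0, -2], [1, 1]]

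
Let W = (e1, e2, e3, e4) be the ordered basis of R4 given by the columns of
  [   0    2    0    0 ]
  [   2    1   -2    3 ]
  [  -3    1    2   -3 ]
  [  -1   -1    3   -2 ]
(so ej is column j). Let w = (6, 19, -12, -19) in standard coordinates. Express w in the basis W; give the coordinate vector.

Write w = c_1 e1 + ... + c_4 e4 and solve for the c_i.
Solving this 4x4 system gives c = (-1, 3, -3, 4).
Check: -e1 + 3e2 - 3e3 + 4e4 = (6, 19, -12, -19).

(-1, 3, -3, 4)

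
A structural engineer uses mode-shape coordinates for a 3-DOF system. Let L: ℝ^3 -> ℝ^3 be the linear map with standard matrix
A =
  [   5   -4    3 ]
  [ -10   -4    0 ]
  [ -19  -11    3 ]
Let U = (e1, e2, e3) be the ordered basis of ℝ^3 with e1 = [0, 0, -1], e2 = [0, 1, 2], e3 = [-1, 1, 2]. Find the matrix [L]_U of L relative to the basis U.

Let P have columns e1, ..., e3. Then [L]_U = P^(-1) A P.
Here det P = -1, so P^(-1) is integer; computing A P first and then P^(-1)(A P) gives [[3, -3, -2], [-3, -2, 3], [3, -2, 3]].

[[3, -3, -2], [-3, -2, 3], [3, -2, 3]]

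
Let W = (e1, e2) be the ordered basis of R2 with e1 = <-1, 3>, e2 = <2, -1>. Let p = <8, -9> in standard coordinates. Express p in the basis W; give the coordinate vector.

We seek scalars with c_1 e1 + c_2 e2 = p; equivalently solve M c = p where the columns of M are e1, e2.
System: -c_1 + 2c_2 = 8, 3c_1 - c_2 = -9; solving gives c_1 = -2, c_2 = 3.
Check: -2e1 + 3e2 = <8, -9>.

<-2, 3>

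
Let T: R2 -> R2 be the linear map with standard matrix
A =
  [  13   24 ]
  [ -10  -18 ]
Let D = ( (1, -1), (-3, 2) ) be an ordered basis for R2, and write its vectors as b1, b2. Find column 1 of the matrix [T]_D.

Compute T(b1) = A b1 = (-11, 8) in standard coordinates.
Then write this in D-coordinates: solve for y in y_1 b1 + y_2 b2 = (-11, 8).
This gives y = (-2, 3), which is column 1 of [T]_D.

(-2, 3)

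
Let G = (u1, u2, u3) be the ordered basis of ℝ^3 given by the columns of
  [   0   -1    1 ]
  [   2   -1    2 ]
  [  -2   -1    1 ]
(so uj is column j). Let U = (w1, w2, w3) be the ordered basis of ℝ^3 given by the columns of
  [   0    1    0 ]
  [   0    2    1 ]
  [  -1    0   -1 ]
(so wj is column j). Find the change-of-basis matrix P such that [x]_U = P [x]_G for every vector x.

Take x = uj: its G-coordinates are the j-th standard unit vector, so P e_j — column j of P — equals [uj]_U.
u1 = 0·w1 + 0·w2 + 2w3, giving column 1 = [0, 0, 2]; repeating for each j gives P = [[0, 0, -1], [0, -1, 1], [2, 1, 0]].

[[0, 0, -1], [0, -1, 1], [2, 1, 0]]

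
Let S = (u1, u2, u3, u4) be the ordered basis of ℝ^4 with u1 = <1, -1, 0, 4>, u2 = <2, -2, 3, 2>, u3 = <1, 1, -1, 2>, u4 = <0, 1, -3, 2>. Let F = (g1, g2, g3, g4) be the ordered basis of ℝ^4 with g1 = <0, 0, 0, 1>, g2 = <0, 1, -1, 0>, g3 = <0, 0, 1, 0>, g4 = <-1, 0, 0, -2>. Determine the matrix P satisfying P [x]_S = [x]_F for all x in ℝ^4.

Let M have columns uj and N have columns gj. Then for every x, N [x]_F = x = M [x]_S, so P = N^(-1) M.
Since det N = 1, N^(-1) has integer entries; multiplying gives P = [[2, -2, 0, 2], [-1, -2, 1, 1], [-1, 1, 0, -2], [-1, -2, -1, 0]].

[[2, -2, 0, 2], [-1, -2, 1, 1], [-1, 1, 0, -2], [-1, -2, -1, 0]]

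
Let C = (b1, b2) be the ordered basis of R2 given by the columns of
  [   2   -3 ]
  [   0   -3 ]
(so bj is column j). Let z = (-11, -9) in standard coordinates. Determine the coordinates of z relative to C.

(-1, 3)

We seek scalars with c_1 b1 + c_2 b2 = z; equivalently solve M c = z where the columns of M are b1, b2.
System: 2c_1 - 3c_2 = -11, 0c_1 - 3c_2 = -9; solving gives c_1 = -1, c_2 = 3.
Check: -b1 + 3b2 = (-11, -9).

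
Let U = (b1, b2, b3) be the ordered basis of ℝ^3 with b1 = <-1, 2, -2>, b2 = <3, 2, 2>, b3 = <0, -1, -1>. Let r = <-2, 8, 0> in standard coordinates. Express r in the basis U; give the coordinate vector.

<2, 0, -4>

We seek scalars with c_1 b1 + ... + c_3 b3 = r; equivalently solve M c = r where the columns of M are b1, ..., b3.
Row-reducing the augmented matrix [M | r] gives c = (2, 0, -4).
Check: 2b1 + 0·b2 - 4b3 = <-2, 8, 0>.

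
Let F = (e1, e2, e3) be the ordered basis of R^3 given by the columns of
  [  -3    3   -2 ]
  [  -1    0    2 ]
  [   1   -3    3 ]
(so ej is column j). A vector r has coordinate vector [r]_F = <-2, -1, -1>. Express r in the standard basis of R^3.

By definition r = -2e1 - e2 - e3.
Summing componentwise gives <5, 0, -2>.

<5, 0, -2>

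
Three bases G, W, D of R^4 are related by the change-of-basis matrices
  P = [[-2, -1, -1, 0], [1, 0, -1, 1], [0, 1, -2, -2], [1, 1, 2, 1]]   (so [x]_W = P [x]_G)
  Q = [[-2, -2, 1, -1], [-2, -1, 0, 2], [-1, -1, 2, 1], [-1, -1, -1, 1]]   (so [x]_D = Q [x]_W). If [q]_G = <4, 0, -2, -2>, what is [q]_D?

Composing the changes, [q]_D = Q P [q]_G.
Q P = [[1, 2, 0, -5], [5, 4, 7, 1], [2, 4, 0, -4], [2, 1, 6, 2]]; applying this to <4, 0, -2, -2> gives <14, 4, 16, -8>.

<14, 4, 16, -8>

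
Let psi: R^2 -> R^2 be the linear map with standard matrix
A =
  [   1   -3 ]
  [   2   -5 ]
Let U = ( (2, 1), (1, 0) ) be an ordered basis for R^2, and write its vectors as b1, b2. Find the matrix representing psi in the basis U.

[[-1, 2], [1, -3]]

With P the matrix whose columns are b1, b2, [psi]_U = P^(-1) A P.
Column by column: psi(b1) = A b1 = (-1, -1); its U-coordinates (-1, 1) give column 1.
Continuing for each basis vector yields [psi]_U = [[-1, 2], [1, -3]].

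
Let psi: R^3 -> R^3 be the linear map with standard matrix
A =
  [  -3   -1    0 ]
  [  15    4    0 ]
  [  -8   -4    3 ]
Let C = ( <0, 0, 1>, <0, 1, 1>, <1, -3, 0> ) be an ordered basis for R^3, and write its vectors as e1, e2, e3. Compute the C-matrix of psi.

Let P have columns e1, ..., e3. Then [psi]_C = P^(-1) A P.
Here det P = -1, so P^(-1) is integer; computing A P first and then P^(-1)(A P) gives [[3, -2, 1], [0, 1, 3], [0, -1, 0]].

[[3, -2, 1], [0, 1, 3], [0, -1, 0]]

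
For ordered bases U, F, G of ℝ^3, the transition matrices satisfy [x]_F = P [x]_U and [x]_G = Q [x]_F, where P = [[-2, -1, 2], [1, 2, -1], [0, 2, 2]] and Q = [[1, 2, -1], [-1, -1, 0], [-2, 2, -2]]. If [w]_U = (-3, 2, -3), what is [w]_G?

(8, -2, 16)

Apply P to get F-coordinates (-2, 4, -2), then Q to get G-coordinates.
The result is [w]_G = (8, -2, 16).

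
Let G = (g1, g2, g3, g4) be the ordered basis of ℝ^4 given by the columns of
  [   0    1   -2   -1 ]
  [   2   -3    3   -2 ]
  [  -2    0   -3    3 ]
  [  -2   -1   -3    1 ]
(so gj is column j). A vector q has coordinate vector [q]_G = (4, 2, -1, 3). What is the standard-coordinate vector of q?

By definition q = 4g1 + 2g2 - g3 + 3g4.
Summing componentwise gives (1, -7, 4, -4).

(1, -7, 4, -4)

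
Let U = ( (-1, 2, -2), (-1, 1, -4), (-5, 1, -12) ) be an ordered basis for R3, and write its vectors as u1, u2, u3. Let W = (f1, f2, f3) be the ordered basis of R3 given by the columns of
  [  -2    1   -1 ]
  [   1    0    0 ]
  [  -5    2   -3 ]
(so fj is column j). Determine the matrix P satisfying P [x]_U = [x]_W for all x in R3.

Take x = uj: its U-coordinates are the j-th standard unit vector, so P e_j — column j of P — equals [uj]_W.
u1 = 2f1 + f2 - 2f3, giving column 1 = (2, 1, -2); repeating for each j gives P = [[2, 1, 1], [1, 2, -2], [-2, 1, 1]].

[[2, 1, 1], [1, 2, -2], [-2, 1, 1]]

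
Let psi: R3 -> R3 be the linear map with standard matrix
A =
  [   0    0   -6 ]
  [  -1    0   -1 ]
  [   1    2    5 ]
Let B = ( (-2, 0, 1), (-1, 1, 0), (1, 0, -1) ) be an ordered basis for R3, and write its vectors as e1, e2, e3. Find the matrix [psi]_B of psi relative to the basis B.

With P the matrix whose columns are e1, ..., e3, [psi]_B = P^(-1) A P.
Column by column: psi(e1) = A e1 = (-6, 1, 3); its B-coordinates (2, 1, -1) give column 1.
Continuing for each basis vector yields [psi]_B = [[2, -2, -2], [1, 1, 0], [-1, -3, 2]].

[[2, -2, -2], [1, 1, 0], [-1, -3, 2]]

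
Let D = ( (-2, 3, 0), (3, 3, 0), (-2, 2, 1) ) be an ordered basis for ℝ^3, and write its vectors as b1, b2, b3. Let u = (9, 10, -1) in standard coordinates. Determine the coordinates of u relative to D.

(1, 3, -1)

We seek scalars with c_1 b1 + ... + c_3 b3 = u; equivalently solve M c = u where the columns of M are b1, ..., b3.
Row-reducing the augmented matrix [M | u] gives c = (1, 3, -1).
Check: b1 + 3b2 - b3 = (9, 10, -1).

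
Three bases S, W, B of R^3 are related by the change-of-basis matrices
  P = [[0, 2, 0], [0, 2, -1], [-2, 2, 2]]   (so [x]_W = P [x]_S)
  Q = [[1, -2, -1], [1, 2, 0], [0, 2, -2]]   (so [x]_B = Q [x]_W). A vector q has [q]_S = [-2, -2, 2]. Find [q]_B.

Apply P to get W-coordinates [-4, -6, 4], then Q to get B-coordinates.
The result is [q]_B = [4, -16, -20].

[4, -16, -20]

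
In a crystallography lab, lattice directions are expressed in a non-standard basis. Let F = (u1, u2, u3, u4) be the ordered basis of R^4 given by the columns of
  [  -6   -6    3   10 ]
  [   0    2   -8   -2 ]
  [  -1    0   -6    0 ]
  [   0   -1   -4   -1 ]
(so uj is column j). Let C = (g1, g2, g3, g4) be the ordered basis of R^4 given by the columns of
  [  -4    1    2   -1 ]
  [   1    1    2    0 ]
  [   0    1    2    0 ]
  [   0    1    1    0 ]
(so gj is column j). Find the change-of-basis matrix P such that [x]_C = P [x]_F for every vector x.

Take x = uj: its F-coordinates are the j-th standard unit vector, so P e_j — column j of P — equals [uj]_C.
u1 = g1 + g2 - g3 + g4, giving column 1 = [1, 1, -1, 1]; repeating for each j gives P = [[1, 2, -2, -2], [1, -2, -2, -2], [-1, 1, -2, 1], [1, -2, -1, -2]].

[[1, 2, -2, -2], [1, -2, -2, -2], [-1, 1, -2, 1], [1, -2, -1, -2]]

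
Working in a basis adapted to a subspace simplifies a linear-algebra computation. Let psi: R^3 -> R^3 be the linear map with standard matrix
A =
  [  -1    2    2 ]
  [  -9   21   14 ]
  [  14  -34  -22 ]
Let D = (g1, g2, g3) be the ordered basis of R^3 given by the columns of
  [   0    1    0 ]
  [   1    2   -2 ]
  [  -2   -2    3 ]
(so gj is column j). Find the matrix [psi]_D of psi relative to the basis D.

[[-3, 3, 0], [-2, -1, 2], [0, -2, 2]]

The j-th column of [psi]_D is [psi(gj)]_D.
psi(g1) = A g1 = [-2, -7, 10] = -3g1 - 2g2 + 0·g3, so column 1 is [-3, -2, 0].
Repeating for g2, g3 and assembling the columns gives [[-3, 3, 0], [-2, -1, 2], [0, -2, 2]].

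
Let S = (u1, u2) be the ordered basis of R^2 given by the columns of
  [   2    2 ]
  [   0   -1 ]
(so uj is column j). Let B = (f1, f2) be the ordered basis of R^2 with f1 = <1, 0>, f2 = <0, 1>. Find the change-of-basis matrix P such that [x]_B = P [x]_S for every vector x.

[[2, 2], [0, -1]]

Column j of P is [uj]_B, since P maps S-coordinates to B-coordinates.
Expressing u1 in B: u1 = 2f1 + 0·f2, so column 1 of P is <2, 0>.
Doing the same for each uj gives P = [[2, 2], [0, -1]].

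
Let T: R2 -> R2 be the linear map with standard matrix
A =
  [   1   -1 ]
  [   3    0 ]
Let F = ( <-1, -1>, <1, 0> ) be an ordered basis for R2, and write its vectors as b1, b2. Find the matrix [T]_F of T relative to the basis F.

The j-th column of [T]_F is [T(bj)]_F.
T(b1) = A b1 = <0, -3> = 3b1 + 3b2, so column 1 is <3, 3>.
Repeating for b2 and assembling the columns gives [[3, -3], [3, -2]].

[[3, -3], [3, -2]]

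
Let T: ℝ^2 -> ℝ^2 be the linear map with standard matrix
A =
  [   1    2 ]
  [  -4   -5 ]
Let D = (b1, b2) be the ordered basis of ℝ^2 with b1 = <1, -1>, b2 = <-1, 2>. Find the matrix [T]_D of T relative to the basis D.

[[-1, 0], [0, -3]]

The j-th column of [T]_D is [T(bj)]_D.
T(b1) = A b1 = <-1, 1> = -b1 + 0·b2, so column 1 is <-1, 0>.
Repeating for b2 and assembling the columns gives [[-1, 0], [0, -3]].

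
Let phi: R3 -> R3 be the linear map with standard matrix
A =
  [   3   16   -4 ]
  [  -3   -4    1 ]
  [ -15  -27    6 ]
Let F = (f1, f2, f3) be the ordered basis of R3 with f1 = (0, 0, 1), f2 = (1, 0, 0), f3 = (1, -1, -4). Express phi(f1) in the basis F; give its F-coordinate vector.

Column 1 of [phi]_F is the F-coordinate vector of phi(f1).
In standard coordinates phi(f1) = A f1 = (-4, 1, 6).
Converting to F: (-4, 1, 6) = 2f1 - 3f2 - f3, so the coordinate vector is (2, -3, -1).

(2, -3, -1)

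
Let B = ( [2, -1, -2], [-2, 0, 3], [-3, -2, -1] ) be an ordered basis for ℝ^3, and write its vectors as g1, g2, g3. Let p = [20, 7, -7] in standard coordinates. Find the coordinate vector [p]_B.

[1, -3, -4]

[p]_B is the unique c with M c = p, where M has columns g1, ..., g3.
Gaussian elimination on [M | p] yields c = (1, -3, -4).
Check: g1 - 3g2 - 4g3 = [20, 7, -7].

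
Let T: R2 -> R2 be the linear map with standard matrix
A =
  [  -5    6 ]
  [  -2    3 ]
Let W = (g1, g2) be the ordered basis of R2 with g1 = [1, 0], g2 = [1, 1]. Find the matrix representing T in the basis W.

The j-th column of [T]_W is [T(gj)]_W.
T(g1) = A g1 = [-5, -2] = -3g1 - 2g2, so column 1 is [-3, -2].
Repeating for g2 and assembling the columns gives [[-3, 0], [-2, 1]].

[[-3, 0], [-2, 1]]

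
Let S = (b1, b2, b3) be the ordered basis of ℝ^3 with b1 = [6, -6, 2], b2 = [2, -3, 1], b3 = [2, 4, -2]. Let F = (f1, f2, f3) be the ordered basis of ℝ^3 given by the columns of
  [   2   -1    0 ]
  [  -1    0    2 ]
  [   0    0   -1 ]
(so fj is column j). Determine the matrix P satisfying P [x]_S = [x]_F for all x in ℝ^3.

[[2, 1, 0], [-2, 0, -2], [-2, -1, 2]]

Column j of P is [bj]_F, since P maps S-coordinates to F-coordinates.
Expressing b1 in F: b1 = 2f1 - 2f2 - 2f3, so column 1 of P is [2, -2, -2].
Doing the same for each bj gives P = [[2, 1, 0], [-2, 0, -2], [-2, -1, 2]].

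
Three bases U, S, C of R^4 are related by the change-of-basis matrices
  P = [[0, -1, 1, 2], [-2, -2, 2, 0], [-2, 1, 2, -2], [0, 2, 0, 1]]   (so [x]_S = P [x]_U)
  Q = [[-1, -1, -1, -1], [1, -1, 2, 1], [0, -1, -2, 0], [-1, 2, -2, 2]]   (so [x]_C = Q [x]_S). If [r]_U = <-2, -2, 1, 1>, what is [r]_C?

Apply P to get S-coordinates <5, 10, 2, -3>, then Q to get C-coordinates.
The result is [r]_C = <-14, -4, -14, 5>.

<-14, -4, -14, 5>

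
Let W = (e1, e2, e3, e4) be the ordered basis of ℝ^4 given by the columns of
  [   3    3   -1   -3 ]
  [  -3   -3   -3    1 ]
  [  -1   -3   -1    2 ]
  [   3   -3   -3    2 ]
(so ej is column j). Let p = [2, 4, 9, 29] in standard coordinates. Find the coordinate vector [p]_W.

Write p = c_1 e1 + ... + c_4 e4 and solve for the c_i.
Row-reducing the augmented matrix [M | p] gives c = (4, -3, -2, 1).
Check: 4e1 - 3e2 - 2e3 + e4 = [2, 4, 9, 29].

[4, -3, -2, 1]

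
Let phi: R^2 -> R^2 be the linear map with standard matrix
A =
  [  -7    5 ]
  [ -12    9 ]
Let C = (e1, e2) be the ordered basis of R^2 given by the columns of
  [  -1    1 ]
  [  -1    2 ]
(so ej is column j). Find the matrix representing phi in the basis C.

With P the matrix whose columns are e1, e2, [phi]_C = P^(-1) A P.
Column by column: phi(e1) = A e1 = (2, 3); its C-coordinates (-1, 1) give column 1.
Continuing for each basis vector yields [phi]_C = [[-1, 0], [1, 3]].

[[-1, 0], [1, 3]]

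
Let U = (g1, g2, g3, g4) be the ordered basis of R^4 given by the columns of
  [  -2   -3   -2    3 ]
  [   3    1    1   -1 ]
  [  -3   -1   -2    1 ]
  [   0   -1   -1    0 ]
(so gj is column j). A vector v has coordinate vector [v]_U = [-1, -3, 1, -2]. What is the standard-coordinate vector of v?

The coordinates say v = -g1 - 3g2 + g3 - 2g4; adding the scaled basis vectors gives [3, -3, 2, 2].

[3, -3, 2, 2]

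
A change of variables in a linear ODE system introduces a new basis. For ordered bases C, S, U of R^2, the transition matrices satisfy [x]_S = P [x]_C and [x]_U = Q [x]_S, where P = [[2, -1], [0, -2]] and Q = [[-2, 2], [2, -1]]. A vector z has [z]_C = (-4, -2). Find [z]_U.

(20, -16)

Composing the changes, [z]_U = Q P [z]_C.
Q P = [[-4, -2], [4, 0]]; applying this to (-4, -2) gives (20, -16).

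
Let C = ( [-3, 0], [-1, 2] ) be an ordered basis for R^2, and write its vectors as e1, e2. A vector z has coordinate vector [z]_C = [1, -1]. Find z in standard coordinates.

[-2, -2]

z = M [z]_C, where M has columns e1, e2.
Carrying out the matrix-vector product, z = [-2, -2].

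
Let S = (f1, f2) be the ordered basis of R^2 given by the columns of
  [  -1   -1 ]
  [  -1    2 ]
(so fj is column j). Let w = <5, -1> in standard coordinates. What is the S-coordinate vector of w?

<-3, -2>

Write w = c_1 f1 + c_2 f2 and solve for the c_i.
System: -c_1 - c_2 = 5, -c_1 + 2c_2 = -1; solving gives c_1 = -3, c_2 = -2.
Check: -3f1 - 2f2 = <5, -1>.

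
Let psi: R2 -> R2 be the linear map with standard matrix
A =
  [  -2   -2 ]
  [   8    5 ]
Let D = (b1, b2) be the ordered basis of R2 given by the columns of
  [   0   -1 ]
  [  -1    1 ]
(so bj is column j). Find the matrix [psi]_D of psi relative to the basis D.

[[3, 3], [-2, 0]]

Let P have columns b1, b2. Then [psi]_D = P^(-1) A P.
Here det P = -1, so P^(-1) is integer; computing A P first and then P^(-1)(A P) gives [[3, 3], [-2, 0]].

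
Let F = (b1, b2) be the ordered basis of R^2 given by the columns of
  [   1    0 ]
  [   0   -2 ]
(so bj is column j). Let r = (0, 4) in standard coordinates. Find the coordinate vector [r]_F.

We seek scalars with c_1 b1 + c_2 b2 = r; equivalently solve M c = r where the columns of M are b1, b2.
System: c_1 + 0c_2 = 0, 0c_1 - 2c_2 = 4; solving gives c_1 = 0, c_2 = -2.
Check: 0·b1 - 2b2 = (0, 4).

(0, -2)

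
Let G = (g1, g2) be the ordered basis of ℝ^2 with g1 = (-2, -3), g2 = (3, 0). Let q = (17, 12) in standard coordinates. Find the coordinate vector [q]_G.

(-4, 3)

Write q = c_1 g1 + c_2 g2 and solve for the c_i.
System: -2c_1 + 3c_2 = 17, -3c_1 + 0c_2 = 12; solving gives c_1 = -4, c_2 = 3.
Check: -4g1 + 3g2 = (17, 12).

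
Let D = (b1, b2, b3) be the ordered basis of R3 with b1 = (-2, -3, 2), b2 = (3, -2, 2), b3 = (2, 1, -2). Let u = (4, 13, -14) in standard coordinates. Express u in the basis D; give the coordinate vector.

Write u = c_1 b1 + ... + c_3 b3 and solve for the c_i.
Solving this 3x3 system gives c = (-2, -2, 3).
Check: -2b1 - 2b2 + 3b3 = (4, 13, -14).

(-2, -2, 3)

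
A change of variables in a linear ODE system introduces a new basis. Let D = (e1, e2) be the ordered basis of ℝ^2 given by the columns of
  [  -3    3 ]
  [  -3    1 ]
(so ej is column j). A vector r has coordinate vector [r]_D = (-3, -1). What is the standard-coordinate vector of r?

The coordinates say r = -3e1 - e2; adding the scaled basis vectors gives (6, 8).

(6, 8)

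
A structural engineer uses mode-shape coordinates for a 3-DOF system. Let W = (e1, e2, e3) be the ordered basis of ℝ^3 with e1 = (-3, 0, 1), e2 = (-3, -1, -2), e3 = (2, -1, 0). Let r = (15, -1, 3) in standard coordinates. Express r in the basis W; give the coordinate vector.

We seek scalars with c_1 e1 + ... + c_3 e3 = r; equivalently solve M c = r where the columns of M are e1, ..., e3.
Row-reducing the augmented matrix [M | r] gives c = (-1, -2, 3).
Check: -e1 - 2e2 + 3e3 = (15, -1, 3).

(-1, -2, 3)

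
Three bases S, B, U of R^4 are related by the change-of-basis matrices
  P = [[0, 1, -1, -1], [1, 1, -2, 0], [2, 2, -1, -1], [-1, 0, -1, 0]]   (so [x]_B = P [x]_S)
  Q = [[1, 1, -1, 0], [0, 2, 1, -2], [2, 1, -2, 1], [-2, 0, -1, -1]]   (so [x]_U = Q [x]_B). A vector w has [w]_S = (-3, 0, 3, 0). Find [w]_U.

(-3, -27, 3, 15)

Composing the changes, [w]_U = Q P [w]_S.
Q P = [[-1, 0, -2, 0], [6, 4, -3, -1], [-4, -1, -3, 0], [-1, -4, 4, 3]]; applying this to (-3, 0, 3, 0) gives (-3, -27, 3, 15).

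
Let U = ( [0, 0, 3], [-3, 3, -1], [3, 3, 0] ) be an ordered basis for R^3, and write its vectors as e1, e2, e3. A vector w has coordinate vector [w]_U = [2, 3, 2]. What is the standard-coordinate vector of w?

[-3, 15, 3]

w = M [w]_U, where M has columns e1, ..., e3.
Carrying out the matrix-vector product, w = [-3, 15, 3].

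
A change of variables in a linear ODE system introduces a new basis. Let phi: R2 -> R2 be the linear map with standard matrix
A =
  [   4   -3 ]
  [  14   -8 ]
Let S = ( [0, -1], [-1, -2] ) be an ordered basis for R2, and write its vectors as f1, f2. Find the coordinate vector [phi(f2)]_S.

Compute phi(f2) = A f2 = [2, 2] in standard coordinates.
Then write this in S-coordinates: solve for y in y_1 f1 + y_2 f2 = [2, 2].
This gives y = [2, -2], which is column 2 of [phi]_S.

[2, -2]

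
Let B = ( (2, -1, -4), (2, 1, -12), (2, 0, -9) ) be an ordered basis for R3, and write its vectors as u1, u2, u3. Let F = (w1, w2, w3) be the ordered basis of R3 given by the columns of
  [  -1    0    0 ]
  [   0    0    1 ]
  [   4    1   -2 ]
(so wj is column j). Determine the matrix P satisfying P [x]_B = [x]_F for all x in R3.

[[-2, -2, -2], [2, -2, -1], [-1, 1, 0]]

Take x = uj: its B-coordinates are the j-th standard unit vector, so P e_j — column j of P — equals [uj]_F.
u1 = -2w1 + 2w2 - w3, giving column 1 = (-2, 2, -1); repeating for each j gives P = [[-2, -2, -2], [2, -2, -1], [-1, 1, 0]].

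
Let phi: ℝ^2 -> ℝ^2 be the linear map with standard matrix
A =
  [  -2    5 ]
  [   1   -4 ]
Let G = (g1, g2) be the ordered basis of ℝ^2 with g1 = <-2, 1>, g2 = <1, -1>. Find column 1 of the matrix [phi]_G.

Compute phi(g1) = A g1 = <9, -6> in standard coordinates.
Then write this in G-coordinates: solve for y in y_1 g1 + y_2 g2 = <9, -6>.
This gives y = <-3, 3>, which is column 1 of [phi]_G.

<-3, 3>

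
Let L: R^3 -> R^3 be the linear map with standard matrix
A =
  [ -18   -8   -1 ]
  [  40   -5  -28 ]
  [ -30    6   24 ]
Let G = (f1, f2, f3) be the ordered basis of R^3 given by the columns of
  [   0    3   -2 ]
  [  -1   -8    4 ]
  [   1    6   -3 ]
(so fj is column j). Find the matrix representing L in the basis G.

Let P have columns f1, ..., f3. Then [L]_G = P^(-1) A P.
Here det P = -1, so P^(-1) is integer; computing A P first and then P^(-1)(A P) gives [[3, 0, 0], [3, 0, 1], [1, -2, -2]].

[[3, 0, 0], [3, 0, 1], [1, -2, -2]]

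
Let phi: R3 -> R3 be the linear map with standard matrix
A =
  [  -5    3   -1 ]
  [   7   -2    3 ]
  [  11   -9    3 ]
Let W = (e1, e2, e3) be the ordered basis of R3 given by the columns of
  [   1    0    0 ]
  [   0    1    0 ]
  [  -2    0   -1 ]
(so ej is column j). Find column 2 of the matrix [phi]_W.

Compute phi(e2) = A e2 = <3, -2, -9> in standard coordinates.
Then write this in W-coordinates: solve for y in y_1 e1 + ... + y_3 e3 = <3, -2, -9>.
This gives y = <3, -2, 3>, which is column 2 of [phi]_W.

<3, -2, 3>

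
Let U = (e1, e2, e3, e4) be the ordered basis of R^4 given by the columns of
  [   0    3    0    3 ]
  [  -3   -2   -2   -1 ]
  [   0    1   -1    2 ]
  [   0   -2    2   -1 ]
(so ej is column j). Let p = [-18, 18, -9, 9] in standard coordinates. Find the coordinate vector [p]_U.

We seek scalars with c_1 e1 + ... + c_4 e4 = p; equivalently solve M c = p where the columns of M are e1, ..., e4.
Row-reducing the augmented matrix [M | p] gives c = (-3, -3, 0, -3).
Check: -3e1 - 3e2 + 0·e3 - 3e4 = [-18, 18, -9, 9].

[-3, -3, 0, -3]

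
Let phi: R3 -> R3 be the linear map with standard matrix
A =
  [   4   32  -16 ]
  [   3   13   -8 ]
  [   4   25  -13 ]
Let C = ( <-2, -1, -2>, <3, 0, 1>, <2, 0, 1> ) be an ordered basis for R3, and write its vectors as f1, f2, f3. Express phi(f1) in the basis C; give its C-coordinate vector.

<3, 0, -1>

Column 1 of [phi]_C is the C-coordinate vector of phi(f1).
In standard coordinates phi(f1) = A f1 = <-8, -3, -7>.
Converting to C: <-8, -3, -7> = 3f1 + 0·f2 - f3, so the coordinate vector is <3, 0, -1>.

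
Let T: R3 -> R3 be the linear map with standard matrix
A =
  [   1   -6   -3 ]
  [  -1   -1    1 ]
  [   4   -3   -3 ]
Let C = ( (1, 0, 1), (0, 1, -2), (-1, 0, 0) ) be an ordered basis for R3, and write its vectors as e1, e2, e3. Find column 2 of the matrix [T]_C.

(-3, -3, -3)

Compute T(e2) = A e2 = (0, -3, 3) in standard coordinates.
Then write this in C-coordinates: solve for y in y_1 e1 + ... + y_3 e3 = (0, -3, 3).
This gives y = (-3, -3, -3), which is column 2 of [T]_C.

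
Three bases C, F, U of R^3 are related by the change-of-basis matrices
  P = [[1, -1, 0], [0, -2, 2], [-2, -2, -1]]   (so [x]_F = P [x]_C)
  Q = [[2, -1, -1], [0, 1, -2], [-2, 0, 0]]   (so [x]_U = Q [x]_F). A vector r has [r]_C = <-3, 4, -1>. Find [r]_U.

Composing the changes, [r]_U = Q P [r]_C.
Q P = [[4, 2, -1], [4, 2, 4], [-2, 2, 0]]; applying this to <-3, 4, -1> gives <-3, -8, 14>.

<-3, -8, 14>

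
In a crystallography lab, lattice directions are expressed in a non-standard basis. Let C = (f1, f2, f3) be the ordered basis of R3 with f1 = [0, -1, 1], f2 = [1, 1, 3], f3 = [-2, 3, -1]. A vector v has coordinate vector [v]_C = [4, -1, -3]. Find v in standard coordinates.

[5, -14, 4]

The coordinates say v = 4f1 - f2 - 3f3; adding the scaled basis vectors gives [5, -14, 4].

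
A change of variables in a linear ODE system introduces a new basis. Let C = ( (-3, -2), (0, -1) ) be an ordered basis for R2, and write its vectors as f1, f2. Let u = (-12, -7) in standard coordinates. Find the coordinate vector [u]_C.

Write u = c_1 f1 + c_2 f2 and solve for the c_i.
System: -3c_1 + 0c_2 = -12, -2c_1 - c_2 = -7; solving gives c_1 = 4, c_2 = -1.
Check: 4f1 - f2 = (-12, -7).

(4, -1)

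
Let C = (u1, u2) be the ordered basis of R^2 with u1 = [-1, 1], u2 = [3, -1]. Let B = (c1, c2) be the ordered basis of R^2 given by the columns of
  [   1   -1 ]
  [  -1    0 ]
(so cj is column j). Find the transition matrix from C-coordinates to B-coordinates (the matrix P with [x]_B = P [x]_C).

[[-1, 1], [0, -2]]

Take x = uj: its C-coordinates are the j-th standard unit vector, so P e_j — column j of P — equals [uj]_B.
u1 = -c1 + 0·c2, giving column 1 = [-1, 0]; repeating for each j gives P = [[-1, 1], [0, -2]].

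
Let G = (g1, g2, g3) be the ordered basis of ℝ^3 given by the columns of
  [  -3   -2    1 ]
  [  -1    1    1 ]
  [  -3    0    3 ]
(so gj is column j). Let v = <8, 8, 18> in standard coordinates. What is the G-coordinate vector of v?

<-3, 2, 3>

We seek scalars with c_1 g1 + ... + c_3 g3 = v; equivalently solve M c = v where the columns of M are g1, ..., g3.
Solving this 3x3 system gives c = (-3, 2, 3).
Check: -3g1 + 2g2 + 3g3 = <8, 8, 18>.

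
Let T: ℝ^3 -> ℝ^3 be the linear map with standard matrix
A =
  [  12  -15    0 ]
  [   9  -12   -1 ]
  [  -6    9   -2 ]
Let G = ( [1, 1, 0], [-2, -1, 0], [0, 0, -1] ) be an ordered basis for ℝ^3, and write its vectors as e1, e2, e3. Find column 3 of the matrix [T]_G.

[2, 1, -2]

Column 3 of [T]_G is the G-coordinate vector of T(e3).
In standard coordinates T(e3) = A e3 = [0, 1, 2].
Converting to G: [0, 1, 2] = 2e1 + e2 - 2e3, so the coordinate vector is [2, 1, -2].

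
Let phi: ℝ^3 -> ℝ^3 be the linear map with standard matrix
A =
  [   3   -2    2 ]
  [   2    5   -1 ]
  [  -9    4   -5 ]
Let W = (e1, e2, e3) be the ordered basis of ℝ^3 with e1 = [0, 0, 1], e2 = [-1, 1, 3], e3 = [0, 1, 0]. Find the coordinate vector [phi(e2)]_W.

[1, -1, 1]

Compute phi(e2) = A e2 = [1, 0, -2] in standard coordinates.
Then write this in W-coordinates: solve for y in y_1 e1 + ... + y_3 e3 = [1, 0, -2].
This gives y = [1, -1, 1], which is column 2 of [phi]_W.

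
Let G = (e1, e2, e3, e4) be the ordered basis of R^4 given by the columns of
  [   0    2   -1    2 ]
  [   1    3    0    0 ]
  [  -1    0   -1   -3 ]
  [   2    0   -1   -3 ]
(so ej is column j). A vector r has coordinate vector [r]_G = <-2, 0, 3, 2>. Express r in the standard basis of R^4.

The coordinates say r = -2e1 + 0·e2 + 3e3 + 2e4; adding the scaled basis vectors gives <1, -2, -7, -13>.

<1, -2, -7, -13>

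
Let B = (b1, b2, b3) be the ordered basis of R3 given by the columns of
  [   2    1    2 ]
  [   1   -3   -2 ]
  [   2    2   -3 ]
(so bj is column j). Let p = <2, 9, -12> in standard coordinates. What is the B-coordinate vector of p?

Write p = c_1 b1 + ... + c_3 b3 and solve for the c_i.
Solving this 3x3 system gives c = (1, -4, 2).
Check: b1 - 4b2 + 2b3 = <2, 9, -12>.

<1, -4, 2>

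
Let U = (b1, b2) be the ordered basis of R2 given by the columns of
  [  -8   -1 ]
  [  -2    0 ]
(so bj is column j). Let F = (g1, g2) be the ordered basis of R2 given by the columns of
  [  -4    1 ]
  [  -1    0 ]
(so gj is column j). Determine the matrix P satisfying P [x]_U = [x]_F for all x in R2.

[[2, 0], [0, -1]]

Column j of P is [bj]_F, since P maps U-coordinates to F-coordinates.
Expressing b1 in F: b1 = 2g1 + 0·g2, so column 1 of P is [2, 0].
Doing the same for each bj gives P = [[2, 0], [0, -1]].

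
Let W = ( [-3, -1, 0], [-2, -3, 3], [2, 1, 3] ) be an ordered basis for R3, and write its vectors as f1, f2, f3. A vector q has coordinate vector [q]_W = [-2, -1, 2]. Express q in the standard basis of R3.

[12, 7, 3]

The coordinates say q = -2f1 - f2 + 2f3; adding the scaled basis vectors gives [12, 7, 3].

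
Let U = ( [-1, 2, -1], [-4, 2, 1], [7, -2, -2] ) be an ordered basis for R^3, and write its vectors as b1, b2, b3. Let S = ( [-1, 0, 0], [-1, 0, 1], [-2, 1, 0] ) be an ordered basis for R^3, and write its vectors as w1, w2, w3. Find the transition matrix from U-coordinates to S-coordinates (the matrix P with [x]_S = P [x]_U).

[[-2, -1, -1], [-1, 1, -2], [2, 2, -2]]

Let M have columns bj and N have columns wj. Then for every x, N [x]_S = x = M [x]_U, so P = N^(-1) M.
Since det N = 1, N^(-1) has integer entries; multiplying gives P = [[-2, -1, -1], [-1, 1, -2], [2, 2, -2]].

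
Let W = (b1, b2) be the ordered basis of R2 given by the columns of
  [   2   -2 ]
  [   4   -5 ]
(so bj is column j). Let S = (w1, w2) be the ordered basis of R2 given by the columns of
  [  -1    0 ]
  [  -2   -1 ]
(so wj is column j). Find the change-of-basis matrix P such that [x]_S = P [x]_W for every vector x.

[[-2, 2], [0, 1]]

Take x = bj: its W-coordinates are the j-th standard unit vector, so P e_j — column j of P — equals [bj]_S.
b1 = -2w1 + 0·w2, giving column 1 = [-2, 0]; repeating for each j gives P = [[-2, 2], [0, 1]].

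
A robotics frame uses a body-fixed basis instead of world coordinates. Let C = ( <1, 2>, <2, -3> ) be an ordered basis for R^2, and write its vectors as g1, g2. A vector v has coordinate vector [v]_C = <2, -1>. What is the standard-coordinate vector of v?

<0, 7>

By definition v = 2g1 - g2.
Summing componentwise gives <0, 7>.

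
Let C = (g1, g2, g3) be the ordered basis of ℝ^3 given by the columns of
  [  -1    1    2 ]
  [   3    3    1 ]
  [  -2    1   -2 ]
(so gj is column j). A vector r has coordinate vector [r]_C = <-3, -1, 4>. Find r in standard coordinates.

r = M [r]_C, where M has columns g1, ..., g3.
Carrying out the matrix-vector product, r = <10, -8, -3>.

<10, -8, -3>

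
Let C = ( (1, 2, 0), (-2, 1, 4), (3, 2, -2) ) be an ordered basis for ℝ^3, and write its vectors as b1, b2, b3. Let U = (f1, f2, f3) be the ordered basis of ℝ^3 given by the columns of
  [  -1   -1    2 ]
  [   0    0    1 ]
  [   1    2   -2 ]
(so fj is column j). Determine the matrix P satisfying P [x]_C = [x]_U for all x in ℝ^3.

[[2, 2, 0], [1, 2, 1], [2, 1, 2]]

Column j of P is [bj]_U, since P maps C-coordinates to U-coordinates.
Expressing b1 in U: b1 = 2f1 + f2 + 2f3, so column 1 of P is (2, 1, 2).
Doing the same for each bj gives P = [[2, 2, 0], [1, 2, 1], [2, 1, 2]].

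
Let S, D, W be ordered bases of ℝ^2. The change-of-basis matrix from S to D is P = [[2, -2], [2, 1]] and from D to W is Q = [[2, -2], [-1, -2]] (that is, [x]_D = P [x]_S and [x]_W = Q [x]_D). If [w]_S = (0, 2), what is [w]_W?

First [w]_D = P [w]_S = (-4, 2).
Then [w]_W = Q [w]_D = (-12, 0).

(-12, 0)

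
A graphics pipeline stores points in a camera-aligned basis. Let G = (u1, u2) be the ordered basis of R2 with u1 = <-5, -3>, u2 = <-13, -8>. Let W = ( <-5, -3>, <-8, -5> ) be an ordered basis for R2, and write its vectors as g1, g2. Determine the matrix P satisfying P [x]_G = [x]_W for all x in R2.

Take x = uj: its G-coordinates are the j-th standard unit vector, so P e_j — column j of P — equals [uj]_W.
u1 = g1 + 0·g2, giving column 1 = <1, 0>; repeating for each j gives P = [[1, 1], [0, 1]].

[[1, 1], [0, 1]]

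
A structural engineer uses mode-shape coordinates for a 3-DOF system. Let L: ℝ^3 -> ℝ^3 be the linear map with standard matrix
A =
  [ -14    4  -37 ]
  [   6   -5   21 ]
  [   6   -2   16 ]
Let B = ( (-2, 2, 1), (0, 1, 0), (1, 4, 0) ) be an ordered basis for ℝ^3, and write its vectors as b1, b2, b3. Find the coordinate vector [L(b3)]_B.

(-2, -2, -2)

Compute L(b3) = A b3 = (2, -14, -2) in standard coordinates.
Then write this in B-coordinates: solve for y in y_1 b1 + ... + y_3 b3 = (2, -14, -2).
This gives y = (-2, -2, -2), which is column 3 of [L]_B.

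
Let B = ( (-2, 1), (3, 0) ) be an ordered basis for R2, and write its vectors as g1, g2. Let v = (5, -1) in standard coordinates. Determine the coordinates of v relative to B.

Write v = c_1 g1 + c_2 g2 and solve for the c_i.
System: -2c_1 + 3c_2 = 5, c_1 + 0c_2 = -1; solving gives c_1 = -1, c_2 = 1.
Check: -g1 + g2 = (5, -1).

(-1, 1)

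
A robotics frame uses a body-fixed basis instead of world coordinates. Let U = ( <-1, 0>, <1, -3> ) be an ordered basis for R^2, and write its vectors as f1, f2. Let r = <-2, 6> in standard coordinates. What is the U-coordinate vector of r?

Write r = c_1 f1 + c_2 f2 and solve for the c_i.
System: -c_1 + c_2 = -2, 0c_1 - 3c_2 = 6; solving gives c_1 = 0, c_2 = -2.
Check: 0·f1 - 2f2 = <-2, 6>.

<0, -2>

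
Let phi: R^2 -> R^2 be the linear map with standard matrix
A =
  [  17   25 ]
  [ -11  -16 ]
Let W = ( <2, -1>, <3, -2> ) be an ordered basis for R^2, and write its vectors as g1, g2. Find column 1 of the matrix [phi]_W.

Column 1 of [phi]_W is the W-coordinate vector of phi(g1).
In standard coordinates phi(g1) = A g1 = <9, -6>.
Converting to W: <9, -6> = 0·g1 + 3g2, so the coordinate vector is <0, 3>.

<0, 3>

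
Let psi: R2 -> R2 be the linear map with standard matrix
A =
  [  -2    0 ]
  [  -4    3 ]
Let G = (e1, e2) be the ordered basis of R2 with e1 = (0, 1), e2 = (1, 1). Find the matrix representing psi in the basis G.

The j-th column of [psi]_G is [psi(ej)]_G.
psi(e1) = A e1 = (0, 3) = 3e1 + 0·e2, so column 1 is (3, 0).
Repeating for e2 and assembling the columns gives [[3, 1], [0, -2]].

[[3, 1], [0, -2]]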